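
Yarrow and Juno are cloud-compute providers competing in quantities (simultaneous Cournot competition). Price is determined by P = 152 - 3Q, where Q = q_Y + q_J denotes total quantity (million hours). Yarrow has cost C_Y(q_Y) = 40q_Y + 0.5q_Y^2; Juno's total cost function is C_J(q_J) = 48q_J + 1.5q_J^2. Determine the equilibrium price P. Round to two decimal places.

Yarrow's profit: π_Y = (152 - 3Q)q_Y - (40q_Y + (1/2)q_Y²). Setting ∂π_Y/∂q_Y = 0: 112 - 7q_Y - 3(q_J) = 0.
Juno's first-order condition: 104 - 9q_J - 3(q_Y) = 0.
So q_Y = (112 - 3q_J)/7 and q_J = (104 - 3q_Y)/9.
Substituting one into the other gives q_Y = 116/9 and q_J = 196/27.
Total output Q = 544/27, so price P = 152 - 3·(544/27) = 824/9.

91.56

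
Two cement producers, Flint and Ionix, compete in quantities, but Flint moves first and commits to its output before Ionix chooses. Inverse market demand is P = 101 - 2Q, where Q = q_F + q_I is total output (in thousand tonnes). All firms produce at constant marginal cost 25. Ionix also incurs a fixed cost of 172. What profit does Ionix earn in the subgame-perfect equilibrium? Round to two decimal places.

Solve by backward induction. Given q_F, the follower Ionix maximises π_I = (101 - 2q_F - 2q_I)q_I - 25q_I.
Follower FOC: 76 - 2q_F - 4q_I = 0, so q_I(q_F) = (76 - 2q_F)/4.
The leader anticipates this reaction. Substituting into P = 101 - 2Q gives P = 63 - q_F, so π_F = (63 - q_F)q_F - 25q_F.
The leader's first-order condition 38 - 2q_F = 0 yields q_F = 19.
Then q_I = (76 - 2·19)/4 = 19/2.
Price P = 101 - 2·(57/2) = 44.
Ionix's profit: (44 - 25)·(19/2) - 172 = 17/2.

8.50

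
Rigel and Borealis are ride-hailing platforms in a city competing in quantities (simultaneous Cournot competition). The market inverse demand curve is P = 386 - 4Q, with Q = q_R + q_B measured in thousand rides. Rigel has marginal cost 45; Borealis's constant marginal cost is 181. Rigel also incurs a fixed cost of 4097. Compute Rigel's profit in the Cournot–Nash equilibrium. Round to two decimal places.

2223.25

Rigel's profit: π_R = (386 - 4Q)q_R - (45q_R). Setting ∂π_R/∂q_R = 0: 341 - 8q_R - 4(q_B) = 0.
Borealis's profit: π_B = (386 - 4Q)q_B - (181q_B). Setting ∂π_B/∂q_B = 0: 205 - 8q_B - 4(q_R) = 0.
Rearranging gives the reaction functions q_R = (341 - 4q_B)/8 and q_B = (205 - 4q_R)/8.
Substituting one into the other gives q_R = 159/4 and q_B = 23/4.
Price P = 386 - 4·(91/2) = 204.
Rigel's profit: (204 - 45)·(159/4) - 4097 = 2223.2500.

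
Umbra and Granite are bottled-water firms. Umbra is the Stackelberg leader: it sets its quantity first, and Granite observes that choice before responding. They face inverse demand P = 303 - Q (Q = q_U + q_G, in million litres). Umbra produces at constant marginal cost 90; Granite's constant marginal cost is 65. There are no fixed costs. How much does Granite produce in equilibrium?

The follower Granite best-responds to any q_U: π_G = (303 - Q)q_G - 65q_G.
∂π_G/∂q_G = 238 - q_U - 2q_G = 0 gives the reaction function q_G = (238 - q_U)/2.
Umbra substitutes q_G(q_U) into its own profit: π_U = q_U(303 - q_U - (238 - q_U)/2) - 90q_U = (184 - (1/2)q_U)q_U - 90q_U.
The leader's first-order condition 94 - q_U = 0 yields q_U = 94.
Then q_G = (238 - 94)/2 = 72.

72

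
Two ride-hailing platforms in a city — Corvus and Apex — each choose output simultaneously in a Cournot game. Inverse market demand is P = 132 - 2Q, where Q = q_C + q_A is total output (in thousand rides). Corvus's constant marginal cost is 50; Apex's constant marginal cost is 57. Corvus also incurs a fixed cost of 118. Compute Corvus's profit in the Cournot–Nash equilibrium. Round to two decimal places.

Corvus's profit: π_C = (132 - 2Q)q_C - (50q_C). Setting ∂π_C/∂q_C = 0: 82 - 4q_C - 2(q_A) = 0.
Apex's profit: π_A = (132 - 2Q)q_A - (57q_A). Setting ∂π_A/∂q_A = 0: 75 - 4q_A - 2(q_C) = 0.
So q_C = (82 - 2q_A)/4 and q_A = (75 - 2q_C)/4.
Substituting one into the other gives q_C = 89/6 and q_A = 34/3.
Price P = 132 - 2·(157/6) = 239/3.
Corvus's profit: (239/3 - 50)·(89/6) - 118 = 322.0556.

322.06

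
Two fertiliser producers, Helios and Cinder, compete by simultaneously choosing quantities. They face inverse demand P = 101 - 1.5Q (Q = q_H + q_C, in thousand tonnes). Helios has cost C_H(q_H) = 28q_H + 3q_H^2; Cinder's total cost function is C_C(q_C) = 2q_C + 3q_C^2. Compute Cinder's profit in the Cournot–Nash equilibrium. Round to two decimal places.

443.17

Helios's profit: π_H = (101 - 1.5Q)q_H - (28q_H + 3q_H²). Setting ∂π_H/∂q_H = 0: 73 - 9q_H - (3/2)(q_C) = 0.
Cinder's first-order condition: 99 - 9q_C - (3/2)(q_H) = 0.
Rearranging gives the reaction functions q_H = (73 - (3/2)q_C)/9 and q_C = (99 - (3/2)q_H)/9.
Solving the pair: q_H = 226/35, q_C = 1042/105.
Price P = 101 - (3/2)·(344/21) = 535/7.
Cinder's profit: (535/7)·(1042/105) - 2·(1042/105) - 3(1042/105)² = 443.1690.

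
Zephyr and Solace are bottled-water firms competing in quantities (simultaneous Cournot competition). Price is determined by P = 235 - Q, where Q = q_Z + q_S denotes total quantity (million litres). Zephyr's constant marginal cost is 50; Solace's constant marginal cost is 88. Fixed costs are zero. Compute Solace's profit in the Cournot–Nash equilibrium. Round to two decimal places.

1320.11

Zephyr's profit: π_Z = (235 - Q)q_Z - (50q_Z). Setting ∂π_Z/∂q_Z = 0: 185 - 2q_Z - (q_S) = 0.
Solace's first-order condition: 147 - 2q_S - (q_Z) = 0.
Rearranging gives the reaction functions q_Z = (185 - q_S)/2 and q_S = (147 - q_Z)/2.
Solving the pair: q_Z = 223/3, q_S = 109/3.
Price P = 235 - 332/3 = 373/3.
Solace's profit: (373/3 - 88)·(109/3) = 1320.1111.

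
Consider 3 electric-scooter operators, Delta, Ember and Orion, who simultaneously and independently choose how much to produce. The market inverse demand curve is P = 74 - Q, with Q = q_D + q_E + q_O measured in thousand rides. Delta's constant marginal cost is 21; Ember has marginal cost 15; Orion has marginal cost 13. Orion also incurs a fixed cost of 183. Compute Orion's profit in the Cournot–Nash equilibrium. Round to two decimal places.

132.06

Delta's profit: π_D = (74 - Q)q_D - (21q_D). Setting ∂π_D/∂q_D = 0: 53 - 2q_D - (q_E + q_O) = 0.
Ember's first-order condition: 59 - 2q_E - (q_D + q_O) = 0.
Orion's profit: π_O = (74 - Q)q_O - (13q_O). Setting ∂π_O/∂q_O = 0: 61 - 2q_O - (q_D + q_E) = 0.
Adding the 3 first-order conditions: 173 − 4Q = 0, so Q = 173/4.
Back-substituting: q_D = (53 − 173/4) = 39/4, q_E = (59 − 173/4) = 63/4, q_O = (61 − 173/4) = 71/4.
Price P = 74 - 173/4 = 123/4.
Orion's profit: (123/4 - 13)·(71/4) - 183 = 132.0625.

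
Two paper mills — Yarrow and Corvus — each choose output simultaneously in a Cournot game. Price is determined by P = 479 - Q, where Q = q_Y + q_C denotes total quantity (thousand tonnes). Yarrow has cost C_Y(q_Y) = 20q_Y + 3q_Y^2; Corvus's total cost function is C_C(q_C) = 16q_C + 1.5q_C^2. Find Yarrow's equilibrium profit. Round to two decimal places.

8826.36

Yarrow's profit: π_Y = (479 - Q)q_Y - (20q_Y + 3q_Y²). Setting ∂π_Y/∂q_Y = 0: 459 - 8q_Y - (q_C) = 0.
Corvus's first-order condition: 463 - 5q_C - (q_Y) = 0.
So q_Y = (459 - q_C)/8 and q_C = (463 - q_Y)/5.
Substituting one into the other gives q_Y = 1832/39 and q_C = 83.2051.
Price P = 479 - 130.1795 = 348.8205.
Yarrow's profit: 348.8205·(1832/39) - 20·(1832/39) - 3(1832/39)² = 8826.3616.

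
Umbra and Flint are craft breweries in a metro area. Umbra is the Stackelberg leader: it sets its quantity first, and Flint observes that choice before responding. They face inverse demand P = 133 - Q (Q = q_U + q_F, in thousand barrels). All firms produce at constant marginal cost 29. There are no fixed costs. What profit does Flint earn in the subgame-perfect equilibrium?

676

The follower Flint best-responds to any q_U: π_F = (133 - Q)q_F - 29q_F.
∂π_F/∂q_F = 104 - q_U - 2q_F = 0 gives the reaction function q_F = (104 - q_U)/2.
Umbra substitutes q_F(q_U) into its own profit: π_U = q_U(133 - q_U - (104 - q_U)/2) - 29q_U = (81 - (1/2)q_U)q_U - 29q_U.
Maximising: ∂π_U/∂q_U = 52 - q_U = 0, giving q_U = 52.
Then q_F = (104 - 52)/2 = 26.
Price P = 133 - 78 = 55.
Flint's profit: (55 - 29)·26 = 676.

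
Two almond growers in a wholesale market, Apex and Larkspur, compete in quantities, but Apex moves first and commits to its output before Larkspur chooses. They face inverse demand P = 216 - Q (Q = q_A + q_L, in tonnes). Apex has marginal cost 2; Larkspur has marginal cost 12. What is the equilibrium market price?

58

Solve by backward induction. Given q_A, the follower Larkspur maximises π_L = (216 - q_A - q_L)q_L - 12q_L.
Follower FOC: 204 - q_A - 2q_L = 0, so q_L(q_A) = (204 - q_A)/2.
Apex substitutes q_L(q_A) into its own profit: π_A = q_A(216 - q_A - (204 - q_A)/2) - 2q_A = (114 - (1/2)q_A)q_A - 2q_A.
Leader FOC: 112 - q_A = 0, so q_A = 112.
Then q_L = (204 - 112)/2 = 46.
Total output Q = 158, so price P = 216 - 158 = 58.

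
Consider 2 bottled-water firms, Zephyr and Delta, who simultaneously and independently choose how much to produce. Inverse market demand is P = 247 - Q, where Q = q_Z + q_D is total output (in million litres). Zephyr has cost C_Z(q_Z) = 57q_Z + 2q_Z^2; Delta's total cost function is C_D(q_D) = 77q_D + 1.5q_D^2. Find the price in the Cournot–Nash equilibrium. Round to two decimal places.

191.48

Zephyr's profit: π_Z = (247 - Q)q_Z - (57q_Z + 2q_Z²). Setting ∂π_Z/∂q_Z = 0: 190 - 6q_Z - (q_D) = 0.
Delta's profit: π_D = (247 - Q)q_D - (77q_D + (3/2)q_D²). Setting ∂π_D/∂q_D = 0: 170 - 5q_D - (q_Z) = 0.
Rearranging gives the reaction functions q_Z = (190 - q_D)/6 and q_D = (170 - q_Z)/5.
Solving the pair: q_Z = 780/29, q_D = 830/29.
Total output Q = 1610/29, so price P = 247 - 1610/29 = 191.4828.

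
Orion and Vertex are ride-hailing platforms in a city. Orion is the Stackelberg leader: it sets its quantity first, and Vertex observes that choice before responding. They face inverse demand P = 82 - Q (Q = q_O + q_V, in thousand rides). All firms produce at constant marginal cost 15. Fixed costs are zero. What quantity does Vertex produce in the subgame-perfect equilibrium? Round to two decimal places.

16.75

The follower Vertex best-responds to any q_O: π_V = (82 - Q)q_V - 15q_V.
Setting the follower's marginal profit to zero, 67 - q_O - 2q_V = 0, i.e. q_V = (67 - q_O)/2.
The leader anticipates this reaction. Substituting into P = 82 - Q gives P = 97/2 - (1/2)q_O, so π_O = (97/2 - (1/2)q_O)q_O - 15q_O.
Maximising: ∂π_O/∂q_O = 67/2 - q_O = 0, giving q_O = 67/2.
Then q_V = (67 - 67/2)/2 = 67/4.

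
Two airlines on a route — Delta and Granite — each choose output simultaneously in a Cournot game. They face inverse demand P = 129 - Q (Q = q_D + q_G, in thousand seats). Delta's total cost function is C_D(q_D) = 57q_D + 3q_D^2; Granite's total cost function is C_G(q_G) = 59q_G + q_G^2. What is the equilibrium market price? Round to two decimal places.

106.23

Delta's profit: π_D = (129 - Q)q_D - (57q_D + 3q_D²). Setting ∂π_D/∂q_D = 0: 72 - 8q_D - (q_G) = 0.
Granite's profit: π_G = (129 - Q)q_G - (59q_G + q_G²). Setting ∂π_G/∂q_G = 0: 70 - 4q_G - (q_D) = 0.
Best responses: q_D = (72 - q_G)/8, q_G = (70 - q_D)/4.
Substituting one into the other gives q_D = 218/31 and q_G = 488/31.
Total output Q = 706/31, so price P = 129 - 706/31 = 106.2258.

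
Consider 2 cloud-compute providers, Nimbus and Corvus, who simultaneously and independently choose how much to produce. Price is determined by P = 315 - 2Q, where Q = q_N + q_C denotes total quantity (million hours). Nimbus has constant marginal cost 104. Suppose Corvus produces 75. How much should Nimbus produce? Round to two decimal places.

15.25

With the rival's output fixed at 75, Nimbus's profit is π_N = (315 - 2·75 - 2q_N)q_N - (104q_N) = (165 - 2q_N)q_N - (104q_N).
∂π_N/∂q_N = 61 - 4q_N = 0, so q_N = 61/4.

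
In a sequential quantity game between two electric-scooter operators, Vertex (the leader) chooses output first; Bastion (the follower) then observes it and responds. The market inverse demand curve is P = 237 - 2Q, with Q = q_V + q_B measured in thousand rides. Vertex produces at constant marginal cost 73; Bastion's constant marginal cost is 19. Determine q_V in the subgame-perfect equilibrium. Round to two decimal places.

27.50

The follower Bastion best-responds to any q_V: π_B = (237 - 2Q)q_B - 19q_B.
Setting the follower's marginal profit to zero, 218 - 2q_V - 4q_B = 0, i.e. q_B = (218 - 2q_V)/4.
Vertex substitutes q_B(q_V) into its own profit: π_V = q_V(237 - 2q_V - (218 - 2q_V)/2) - 73q_V = (128 - q_V)q_V - 73q_V.
Maximising: ∂π_V/∂q_V = 55 - 2q_V = 0, giving q_V = 55/2.
Then q_B = (218 - 2·(55/2))/4 = 163/4.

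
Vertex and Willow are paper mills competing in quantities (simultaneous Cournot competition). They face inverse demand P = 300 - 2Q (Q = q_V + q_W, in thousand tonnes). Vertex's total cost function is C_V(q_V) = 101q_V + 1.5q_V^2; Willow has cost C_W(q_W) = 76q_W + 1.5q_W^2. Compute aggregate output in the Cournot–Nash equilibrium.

Vertex's profit: π_V = (300 - 2Q)q_V - (101q_V + (3/2)q_V²). Setting ∂π_V/∂q_V = 0: 199 - 7q_V - 2(q_W) = 0.
Willow's profit: π_W = (300 - 2Q)q_W - (76q_W + (3/2)q_W²). Setting ∂π_W/∂q_W = 0: 224 - 7q_W - 2(q_V) = 0.
Rearranging gives the reaction functions q_V = (199 - 2q_W)/7 and q_W = (224 - 2q_V)/7.
Solving the pair: q_V = 21, q_W = 26.
Total output Q = 21 + 26 = 47.

47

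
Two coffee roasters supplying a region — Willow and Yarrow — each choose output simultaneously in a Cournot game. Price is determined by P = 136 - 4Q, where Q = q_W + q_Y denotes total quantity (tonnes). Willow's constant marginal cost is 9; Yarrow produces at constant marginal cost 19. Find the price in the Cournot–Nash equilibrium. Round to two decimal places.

Willow's profit: π_W = (136 - 4Q)q_W - (9q_W). Setting ∂π_W/∂q_W = 0: 127 - 8q_W - 4(q_Y) = 0.
Yarrow's profit: π_Y = (136 - 4Q)q_Y - (19q_Y). Setting ∂π_Y/∂q_Y = 0: 117 - 8q_Y - 4(q_W) = 0.
Best responses: q_W = (127 - 4q_Y)/8, q_Y = (117 - 4q_W)/8.
Substituting one into the other gives q_W = 137/12 and q_Y = 107/12.
Total output Q = 61/3, so price P = 136 - 4·(61/3) = 164/3.

54.67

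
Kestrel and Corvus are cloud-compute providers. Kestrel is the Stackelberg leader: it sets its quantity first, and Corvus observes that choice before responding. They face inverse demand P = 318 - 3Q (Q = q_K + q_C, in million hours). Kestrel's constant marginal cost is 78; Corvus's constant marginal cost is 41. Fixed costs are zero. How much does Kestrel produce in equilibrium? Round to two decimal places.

The follower Corvus best-responds to any q_K: π_C = (318 - 3Q)q_C - 41q_C.
∂π_C/∂q_C = 277 - 3q_K - 6q_C = 0 gives the reaction function q_C = (277 - 3q_K)/6.
Kestrel substitutes q_C(q_K) into its own profit: π_K = q_K(318 - 3q_K - (277 - 3q_K)/2) - 78q_K = (359/2 - (3/2)q_K)q_K - 78q_K.
The leader's first-order condition 203/2 - 3q_K = 0 yields q_K = 203/6.
Then q_C = (277 - 3·(203/6))/6 = 117/4.

33.83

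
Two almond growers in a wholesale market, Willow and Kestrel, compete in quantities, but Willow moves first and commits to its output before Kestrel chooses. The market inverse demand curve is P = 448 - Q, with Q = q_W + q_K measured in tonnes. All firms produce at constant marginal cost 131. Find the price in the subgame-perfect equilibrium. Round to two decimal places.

210.25

The follower Kestrel best-responds to any q_W: π_K = (448 - Q)q_K - 131q_K.
Follower FOC: 317 - q_W - 2q_K = 0, so q_K(q_W) = (317 - q_W)/2.
Willow substitutes q_K(q_W) into its own profit: π_W = q_W(448 - q_W - (317 - q_W)/2) - 131q_W = (579/2 - (1/2)q_W)q_W - 131q_W.
Leader FOC: 317/2 - q_W = 0, so q_W = 317/2.
Then q_K = (317 - 317/2)/2 = 317/4.
Total output Q = 951/4, so price P = 448 - 951/4 = 841/4.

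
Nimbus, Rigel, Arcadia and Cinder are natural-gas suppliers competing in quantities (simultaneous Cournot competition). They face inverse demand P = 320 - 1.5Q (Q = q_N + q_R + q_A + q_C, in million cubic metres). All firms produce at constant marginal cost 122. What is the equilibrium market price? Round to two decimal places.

161.60

A representative firm's profit is π_i = q_i(320 - 1.5Q) - 122q_i.
Setting ∂π_i/∂q_i = 0 with rivals' quantities fixed: 198 - 3q_i - (3/2)·Σ_{j≠i} q_j = 0.
By symmetry each firm produces the same amount; substituting Σ_{j≠i} q_j = 3q_i yields q_i = 198/(15/2) = 132/5.
Total output Q = 528/5, so price P = 320 - (3/2)·(528/5) = 808/5.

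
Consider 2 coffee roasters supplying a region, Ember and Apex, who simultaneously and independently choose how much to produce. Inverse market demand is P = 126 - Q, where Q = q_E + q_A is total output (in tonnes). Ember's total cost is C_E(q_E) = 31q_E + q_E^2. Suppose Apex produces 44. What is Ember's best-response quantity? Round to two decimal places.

12.75

With the rival's output fixed at 44, Ember's profit is π_E = (126 - 44 - q_E)q_E - (31q_E + q_E²) = (82 - q_E)q_E - (31q_E + q_E²).
∂π_E/∂q_E = 51 - 4q_E = 0, so q_E = 51/4.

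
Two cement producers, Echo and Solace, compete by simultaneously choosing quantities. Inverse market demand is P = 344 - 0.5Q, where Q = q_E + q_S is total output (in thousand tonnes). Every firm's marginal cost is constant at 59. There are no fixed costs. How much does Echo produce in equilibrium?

Each firm earns π_i = (344 - 0.5Q)q_i - 59q_i.
Setting ∂π_i/∂q_i = 0 with rivals' quantities fixed: 285 - q_i - (1/2)q_j = 0.
With identical firms every q_j equals q_i, so q_j = q_i and 285 = (3/2)q_i, giving q_i = 190.

190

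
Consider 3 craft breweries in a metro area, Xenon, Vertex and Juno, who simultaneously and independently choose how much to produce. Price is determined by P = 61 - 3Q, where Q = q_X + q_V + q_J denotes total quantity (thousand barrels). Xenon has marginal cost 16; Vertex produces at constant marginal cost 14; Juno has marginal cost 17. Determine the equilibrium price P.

27

Xenon's profit: π_X = (61 - 3Q)q_X - (16q_X). Setting ∂π_X/∂q_X = 0: 45 - 6q_X - 3(q_V + q_J) = 0.
Vertex's profit: π_V = (61 - 3Q)q_V - (14q_V). Setting ∂π_V/∂q_V = 0: 47 - 6q_V - 3(q_X + q_J) = 0.
Juno's first-order condition: 44 - 6q_J - 3(q_X + q_V) = 0.
Adding the 3 conditions: 136 − 6Q − 6Q = 0, i.e. Q = 34/3.
Back-substituting: q_X = (45 − 34)/3 = 11/3, q_V = (47 − 34)/3 = 13/3, q_J = (44 − 34)/3 = 10/3.
Total output Q = 34/3, so price P = 61 - 3·(34/3) = 27.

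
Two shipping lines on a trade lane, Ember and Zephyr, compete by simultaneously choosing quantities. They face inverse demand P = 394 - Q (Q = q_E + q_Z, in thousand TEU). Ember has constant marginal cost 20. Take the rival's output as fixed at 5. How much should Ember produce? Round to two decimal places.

With the rival's output fixed at 5, Ember's profit is π_E = (394 - 5 - q_E)q_E - (20q_E) = (389 - q_E)q_E - (20q_E).
∂π_E/∂q_E = 369 - 2q_E = 0, so q_E = 369/2.

184.50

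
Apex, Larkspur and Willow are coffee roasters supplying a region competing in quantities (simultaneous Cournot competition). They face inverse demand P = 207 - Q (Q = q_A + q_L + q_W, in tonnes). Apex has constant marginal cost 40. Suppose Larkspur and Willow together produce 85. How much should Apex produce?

41

With rivals' combined output fixed at 85, Apex's profit is π_A = (207 - 85 - q_A)q_A - (40q_A) = (122 - q_A)q_A - (40q_A).
∂π_A/∂q_A = 82 - 2q_A = 0, so q_A = 41.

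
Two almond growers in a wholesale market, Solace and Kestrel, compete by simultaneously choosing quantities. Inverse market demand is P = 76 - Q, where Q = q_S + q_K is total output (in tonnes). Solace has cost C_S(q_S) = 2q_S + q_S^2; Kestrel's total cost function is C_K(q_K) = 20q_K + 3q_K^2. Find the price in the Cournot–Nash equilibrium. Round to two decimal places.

Solace's profit: π_S = (76 - Q)q_S - (2q_S + q_S²). Setting ∂π_S/∂q_S = 0: 74 - 4q_S - (q_K) = 0.
Kestrel's first-order condition: 56 - 8q_K - (q_S) = 0.
So q_S = (74 - q_K)/4 and q_K = (56 - q_S)/8.
Substituting one into the other gives q_S = 536/31 and q_K = 150/31.
Total output Q = 686/31, so price P = 76 - 686/31 = 1670/31.

53.87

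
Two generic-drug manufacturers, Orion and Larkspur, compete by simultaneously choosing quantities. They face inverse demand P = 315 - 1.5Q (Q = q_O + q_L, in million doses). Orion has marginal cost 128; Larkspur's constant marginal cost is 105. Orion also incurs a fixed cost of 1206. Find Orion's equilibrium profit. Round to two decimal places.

Orion's profit: π_O = (315 - 1.5Q)q_O - (128q_O). Setting ∂π_O/∂q_O = 0: 187 - 3q_O - (3/2)(q_L) = 0.
Larkspur's profit: π_L = (315 - 1.5Q)q_L - (105q_L). Setting ∂π_L/∂q_L = 0: 210 - 3q_L - (3/2)(q_O) = 0.
So q_O = (187 - (3/2)q_L)/3 and q_L = (210 - (3/2)q_O)/3.
Solving the pair: q_O = 328/9, q_L = 466/9.
Price P = 315 - (3/2)·(794/9) = 548/3.
Orion's profit: (548/3 - 128)·(328/9) - 1206 = 786.2963.

786.30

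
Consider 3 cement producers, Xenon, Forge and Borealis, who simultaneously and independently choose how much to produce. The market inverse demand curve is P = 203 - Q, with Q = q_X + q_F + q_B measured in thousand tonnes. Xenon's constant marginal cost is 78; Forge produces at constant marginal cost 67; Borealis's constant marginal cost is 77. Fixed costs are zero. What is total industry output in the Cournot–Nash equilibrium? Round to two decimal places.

Xenon's profit: π_X = (203 - Q)q_X - (78q_X). Setting ∂π_X/∂q_X = 0: 125 - 2q_X - (q_F + q_B) = 0.
Forge's profit: π_F = (203 - Q)q_F - (67q_F). Setting ∂π_F/∂q_F = 0: 136 - 2q_F - (q_X + q_B) = 0.
Borealis's profit: π_B = (203 - Q)q_B - (77q_B). Setting ∂π_B/∂q_B = 0: 126 - 2q_B - (q_X + q_F) = 0.
Adding the 3 first-order conditions: 387 − 4Q = 0, so Q = 387/4.
Back-substituting: q_X = (125 − 387/4) = 113/4, q_F = (136 − 387/4) = 157/4, q_B = (126 − 387/4) = 117/4.
Total output Q = 113/4 + 157/4 + 117/4 = 387/4.

96.75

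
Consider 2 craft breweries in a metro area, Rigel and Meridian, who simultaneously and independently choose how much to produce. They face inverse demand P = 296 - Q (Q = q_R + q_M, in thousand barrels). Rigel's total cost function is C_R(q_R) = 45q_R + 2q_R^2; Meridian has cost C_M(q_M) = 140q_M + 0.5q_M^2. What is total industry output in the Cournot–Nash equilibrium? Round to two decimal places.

75.41

Rigel's profit: π_R = (296 - Q)q_R - (45q_R + 2q_R²). Setting ∂π_R/∂q_R = 0: 251 - 6q_R - (q_M) = 0.
Meridian's profit: π_M = (296 - Q)q_M - (140q_M + (1/2)q_M²). Setting ∂π_M/∂q_M = 0: 156 - 3q_M - (q_R) = 0.
Best responses: q_R = (251 - q_M)/6, q_M = (156 - q_R)/3.
Solving the pair: q_R = 597/17, q_M = 685/17.
Total output Q = 597/17 + 685/17 = 1282/17.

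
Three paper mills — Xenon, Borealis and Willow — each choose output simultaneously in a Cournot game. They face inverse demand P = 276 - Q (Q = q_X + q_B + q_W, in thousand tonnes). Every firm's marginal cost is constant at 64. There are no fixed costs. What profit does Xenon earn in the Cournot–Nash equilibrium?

2809

Each firm earns π_i = (276 - Q)q_i - 64q_i.
First-order condition (treating rivals' output as given): 212 - 2q_i - Σ_{j≠i} q_j = 0.
By symmetry each firm produces the same amount; substituting Σ_{j≠i} q_j = 2q_i yields q_i = 212/4 = 53.
Price P = 276 - 159 = 117.
Xenon's profit: (117 - 64)·53 = 2809.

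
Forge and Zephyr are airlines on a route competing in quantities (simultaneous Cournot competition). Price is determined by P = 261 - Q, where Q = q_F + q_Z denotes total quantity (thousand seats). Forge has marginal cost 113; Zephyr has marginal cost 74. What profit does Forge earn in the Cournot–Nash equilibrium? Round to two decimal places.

Forge's profit: π_F = (261 - Q)q_F - (113q_F). Setting ∂π_F/∂q_F = 0: 148 - 2q_F - (q_Z) = 0.
Zephyr's first-order condition: 187 - 2q_Z - (q_F) = 0.
Rearranging gives the reaction functions q_F = (148 - q_Z)/2 and q_Z = (187 - q_F)/2.
Substituting one into the other gives q_F = 109/3 and q_Z = 226/3.
Price P = 261 - 335/3 = 448/3.
Forge's profit: (448/3 - 113)·(109/3) = 1320.1111.

1320.11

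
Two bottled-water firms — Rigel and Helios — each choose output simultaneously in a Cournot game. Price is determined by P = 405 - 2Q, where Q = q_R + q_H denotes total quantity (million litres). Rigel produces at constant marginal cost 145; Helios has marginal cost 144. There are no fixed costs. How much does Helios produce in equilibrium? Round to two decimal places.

43.67

Rigel's profit: π_R = (405 - 2Q)q_R - (145q_R). Setting ∂π_R/∂q_R = 0: 260 - 4q_R - 2(q_H) = 0.
Helios's first-order condition: 261 - 4q_H - 2(q_R) = 0.
So q_R = (260 - 2q_H)/4 and q_H = (261 - 2q_R)/4.
Solving the pair: q_R = 259/6, q_H = 131/3.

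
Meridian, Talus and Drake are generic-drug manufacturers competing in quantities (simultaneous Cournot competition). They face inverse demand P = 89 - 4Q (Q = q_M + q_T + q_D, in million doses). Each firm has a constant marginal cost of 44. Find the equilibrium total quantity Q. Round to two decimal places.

Each firm earns π_i = (89 - 4Q)q_i - 44q_i.
First-order condition (treating rivals' output as given): 45 - 8q_i - 4·Σ_{j≠i} q_j = 0.
By symmetry each firm produces the same amount; substituting Σ_{j≠i} q_j = 2q_i yields q_i = 45/16.
Total output Q = 45/16 + 45/16 + 45/16 = 135/16.

8.44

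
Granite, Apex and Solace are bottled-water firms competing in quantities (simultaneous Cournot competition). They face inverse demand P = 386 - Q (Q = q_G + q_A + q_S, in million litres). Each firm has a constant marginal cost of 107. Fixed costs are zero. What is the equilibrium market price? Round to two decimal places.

A representative firm's profit is π_i = q_i(386 - Q) - 107q_i.
Setting ∂π_i/∂q_i = 0 with rivals' quantities fixed: 279 - 2q_i - Σ_{j≠i} q_j = 0.
By symmetry each firm produces the same amount; substituting Σ_{j≠i} q_j = 2q_i yields q_i = 279/4.
Total output Q = 837/4, so price P = 386 - 837/4 = 707/4.

176.75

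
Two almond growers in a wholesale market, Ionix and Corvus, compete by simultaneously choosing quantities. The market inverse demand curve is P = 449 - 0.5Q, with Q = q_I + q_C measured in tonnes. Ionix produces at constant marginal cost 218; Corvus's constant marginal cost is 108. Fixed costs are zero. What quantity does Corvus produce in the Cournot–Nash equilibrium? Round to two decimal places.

Ionix's profit: π_I = (449 - 0.5Q)q_I - (218q_I). Setting ∂π_I/∂q_I = 0: 231 - q_I - (1/2)(q_C) = 0.
Corvus's profit: π_C = (449 - 0.5Q)q_C - (108q_C). Setting ∂π_C/∂q_C = 0: 341 - q_C - (1/2)(q_I) = 0.
Best responses: q_I = (231 - (1/2)q_C), q_C = (341 - (1/2)q_I).
Solving the pair: q_I = 242/3, q_C = 902/3.

300.67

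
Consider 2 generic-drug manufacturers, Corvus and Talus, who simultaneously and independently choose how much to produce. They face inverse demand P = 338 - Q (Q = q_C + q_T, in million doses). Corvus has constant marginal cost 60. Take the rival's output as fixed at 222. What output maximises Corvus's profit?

With the rival's output fixed at 222, Corvus's profit is π_C = (338 - 222 - q_C)q_C - (60q_C) = (116 - q_C)q_C - (60q_C).
∂π_C/∂q_C = 56 - 2q_C = 0, so q_C = 28.

28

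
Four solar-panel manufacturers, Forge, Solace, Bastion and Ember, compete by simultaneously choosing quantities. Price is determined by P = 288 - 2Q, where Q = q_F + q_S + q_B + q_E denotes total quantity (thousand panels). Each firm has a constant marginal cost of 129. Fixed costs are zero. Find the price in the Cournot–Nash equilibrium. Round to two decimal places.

Each firm earns π_i = (288 - 2Q)q_i - 129q_i.
First-order condition (treating rivals' output as given): 159 - 4q_i - 2·Σ_{j≠i} q_j = 0.
With identical firms every q_j equals q_i, so Σ_{j≠i} q_j = 3q_i and 159 = 10q_i, giving q_i = 159/10.
Total output Q = 318/5, so price P = 288 - 2·(318/5) = 804/5.

160.80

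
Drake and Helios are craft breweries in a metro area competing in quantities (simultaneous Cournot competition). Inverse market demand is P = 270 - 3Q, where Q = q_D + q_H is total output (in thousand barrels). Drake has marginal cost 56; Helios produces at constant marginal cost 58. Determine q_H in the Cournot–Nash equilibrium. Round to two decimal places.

Drake's profit: π_D = (270 - 3Q)q_D - (56q_D). Setting ∂π_D/∂q_D = 0: 214 - 6q_D - 3(q_H) = 0.
Helios's first-order condition: 212 - 6q_H - 3(q_D) = 0.
Rearranging gives the reaction functions q_D = (214 - 3q_H)/6 and q_H = (212 - 3q_D)/6.
Substituting one into the other gives q_D = 24 and q_H = 70/3.

23.33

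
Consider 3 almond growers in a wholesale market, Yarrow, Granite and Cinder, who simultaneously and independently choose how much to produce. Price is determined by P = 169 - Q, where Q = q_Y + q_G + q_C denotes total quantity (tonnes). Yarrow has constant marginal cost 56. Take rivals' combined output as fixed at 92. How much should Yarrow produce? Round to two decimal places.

With rivals' combined output fixed at 92, Yarrow's profit is π_Y = (169 - 92 - q_Y)q_Y - (56q_Y) = (77 - q_Y)q_Y - (56q_Y).
∂π_Y/∂q_Y = 21 - 2q_Y = 0, so q_Y = 21/2.

10.50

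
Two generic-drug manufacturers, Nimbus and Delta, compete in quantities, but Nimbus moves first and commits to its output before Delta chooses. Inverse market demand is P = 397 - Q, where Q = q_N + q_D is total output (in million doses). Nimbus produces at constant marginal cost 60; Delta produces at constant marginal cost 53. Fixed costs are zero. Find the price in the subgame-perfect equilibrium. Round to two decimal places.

Solve by backward induction. Given q_N, the follower Delta maximises π_D = (397 - q_N - q_D)q_D - 53q_D.
Setting the follower's marginal profit to zero, 344 - q_N - 2q_D = 0, i.e. q_D = (344 - q_N)/2.
The leader anticipates this reaction. Substituting into P = 397 - Q gives P = 225 - (1/2)q_N, so π_N = (225 - (1/2)q_N)q_N - 60q_N.
The leader's first-order condition 165 - q_N = 0 yields q_N = 165.
Then q_D = (344 - 165)/2 = 179/2.
Total output Q = 509/2, so price P = 397 - 509/2 = 285/2.

142.50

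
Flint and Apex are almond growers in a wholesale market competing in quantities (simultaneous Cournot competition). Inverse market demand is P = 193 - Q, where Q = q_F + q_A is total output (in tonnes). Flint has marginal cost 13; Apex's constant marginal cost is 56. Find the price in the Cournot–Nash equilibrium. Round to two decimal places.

Flint's profit: π_F = (193 - Q)q_F - (13q_F). Setting ∂π_F/∂q_F = 0: 180 - 2q_F - (q_A) = 0.
Apex's first-order condition: 137 - 2q_A - (q_F) = 0.
Rearranging gives the reaction functions q_F = (180 - q_A)/2 and q_A = (137 - q_F)/2.
Substituting one into the other gives q_F = 223/3 and q_A = 94/3.
Total output Q = 317/3, so price P = 193 - 317/3 = 262/3.

87.33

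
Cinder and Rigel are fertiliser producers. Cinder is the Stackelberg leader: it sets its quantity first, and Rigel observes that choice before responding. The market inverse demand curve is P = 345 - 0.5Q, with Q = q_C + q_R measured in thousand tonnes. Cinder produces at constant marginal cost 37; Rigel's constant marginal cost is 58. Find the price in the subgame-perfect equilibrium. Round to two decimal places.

119.25

Solve by backward induction. Given q_C, the follower Rigel maximises π_R = (345 - (1/2)q_C - (1/2)q_R)q_R - 58q_R.
∂π_R/∂q_R = 287 - (1/2)q_C - q_R = 0 gives the reaction function q_R = (287 - (1/2)q_C).
The leader anticipates this reaction. Substituting into P = 345 - 0.5Q gives P = 403/2 - (1/4)q_C, so π_C = (403/2 - (1/4)q_C)q_C - 37q_C.
The leader's first-order condition 329/2 - (1/2)q_C = 0 yields q_C = 329.
Then q_R = (287 - (1/2)·329) = 245/2.
Total output Q = 903/2, so price P = 345 - (1/2)·(903/2) = 477/4.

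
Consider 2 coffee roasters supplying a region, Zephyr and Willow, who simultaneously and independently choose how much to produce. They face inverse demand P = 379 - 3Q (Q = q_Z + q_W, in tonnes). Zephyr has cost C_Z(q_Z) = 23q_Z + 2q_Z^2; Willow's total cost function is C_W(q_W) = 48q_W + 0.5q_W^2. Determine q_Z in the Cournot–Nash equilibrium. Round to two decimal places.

Zephyr's profit: π_Z = (379 - 3Q)q_Z - (23q_Z + 2q_Z²). Setting ∂π_Z/∂q_Z = 0: 356 - 10q_Z - 3(q_W) = 0.
Willow's first-order condition: 331 - 7q_W - 3(q_Z) = 0.
So q_Z = (356 - 3q_W)/10 and q_W = (331 - 3q_Z)/7.
Substituting one into the other gives q_Z = 1499/61 and q_W = 36.7541.

24.57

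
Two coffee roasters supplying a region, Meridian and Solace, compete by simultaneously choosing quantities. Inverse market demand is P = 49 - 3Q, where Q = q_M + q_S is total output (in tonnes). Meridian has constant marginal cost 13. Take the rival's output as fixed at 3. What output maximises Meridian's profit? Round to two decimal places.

4.50

With the rival's output fixed at 3, Meridian's profit is π_M = (49 - 3·3 - 3q_M)q_M - (13q_M) = (40 - 3q_M)q_M - (13q_M).
∂π_M/∂q_M = 27 - 6q_M = 0, so q_M = 9/2.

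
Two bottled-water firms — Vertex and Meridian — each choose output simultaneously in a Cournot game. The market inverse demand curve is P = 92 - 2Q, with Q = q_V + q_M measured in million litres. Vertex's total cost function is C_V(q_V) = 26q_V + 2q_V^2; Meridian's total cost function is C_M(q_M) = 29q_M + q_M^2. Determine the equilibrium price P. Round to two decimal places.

Vertex's profit: π_V = (92 - 2Q)q_V - (26q_V + 2q_V²). Setting ∂π_V/∂q_V = 0: 66 - 8q_V - 2(q_M) = 0.
Meridian's first-order condition: 63 - 6q_M - 2(q_V) = 0.
So q_V = (66 - 2q_M)/8 and q_M = (63 - 2q_V)/6.
Solving the pair: q_V = 135/22, q_M = 93/11.
Total output Q = 321/22, so price P = 92 - 2·(321/22) = 691/11.

62.82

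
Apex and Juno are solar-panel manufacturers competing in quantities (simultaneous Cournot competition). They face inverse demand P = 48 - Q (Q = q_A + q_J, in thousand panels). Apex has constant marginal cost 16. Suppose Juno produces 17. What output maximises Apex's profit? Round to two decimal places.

With the rival's output fixed at 17, Apex's profit is π_A = (48 - 17 - q_A)q_A - (16q_A) = (31 - q_A)q_A - (16q_A).
∂π_A/∂q_A = 15 - 2q_A = 0, so q_A = 15/2.

7.50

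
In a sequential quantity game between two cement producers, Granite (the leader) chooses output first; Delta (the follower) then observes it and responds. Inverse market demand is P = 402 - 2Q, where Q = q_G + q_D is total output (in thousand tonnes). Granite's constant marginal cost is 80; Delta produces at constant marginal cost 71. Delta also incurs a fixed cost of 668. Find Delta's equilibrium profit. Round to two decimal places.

Solve by backward induction. Given q_G, the follower Delta maximises π_D = (402 - 2q_G - 2q_D)q_D - 71q_D.
Setting the follower's marginal profit to zero, 331 - 2q_G - 4q_D = 0, i.e. q_D = (331 - 2q_G)/4.
Granite substitutes q_D(q_G) into its own profit: π_G = q_G(402 - 2q_G - (331 - 2q_G)/2) - 80q_G = (473/2 - q_G)q_G - 80q_G.
Leader FOC: 313/2 - 2q_G = 0, so q_G = 313/4.
Then q_D = (331 - 2·(313/4))/4 = 349/8.
Price P = 402 - 2·(975/8) = 633/4.
Delta's profit: (633/4 - 71)·(349/8) - 668 = 3138.2813.

3138.28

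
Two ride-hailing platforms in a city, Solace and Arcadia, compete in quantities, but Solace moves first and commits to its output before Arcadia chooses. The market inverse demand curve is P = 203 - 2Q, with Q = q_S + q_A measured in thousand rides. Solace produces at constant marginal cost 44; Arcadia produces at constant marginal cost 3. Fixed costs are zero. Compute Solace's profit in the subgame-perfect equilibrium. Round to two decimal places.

The follower Arcadia best-responds to any q_S: π_A = (203 - 2Q)q_A - 3q_A.
Setting the follower's marginal profit to zero, 200 - 2q_S - 4q_A = 0, i.e. q_A = (200 - 2q_S)/4.
Solace substitutes q_A(q_S) into its own profit: π_S = q_S(203 - 2q_S - (200 - 2q_S)/2) - 44q_S = (103 - q_S)q_S - 44q_S.
The leader's first-order condition 59 - 2q_S = 0 yields q_S = 59/2.
Then q_A = (200 - 2·(59/2))/4 = 141/4.
Price P = 203 - 2·(259/4) = 147/2.
Solace's profit: (147/2 - 44)·(59/2) = 870.2500.

870.25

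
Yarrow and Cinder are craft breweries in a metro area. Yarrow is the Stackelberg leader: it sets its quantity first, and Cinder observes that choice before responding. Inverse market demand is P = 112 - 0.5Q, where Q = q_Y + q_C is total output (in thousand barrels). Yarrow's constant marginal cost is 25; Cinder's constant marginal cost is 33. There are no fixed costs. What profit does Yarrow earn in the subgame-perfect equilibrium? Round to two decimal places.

The follower Cinder best-responds to any q_Y: π_C = (112 - 0.5Q)q_C - 33q_C.
∂π_C/∂q_C = 79 - (1/2)q_Y - q_C = 0 gives the reaction function q_C = (79 - (1/2)q_Y).
The leader anticipates this reaction. Substituting into P = 112 - 0.5Q gives P = 145/2 - (1/4)q_Y, so π_Y = (145/2 - (1/4)q_Y)q_Y - 25q_Y.
The leader's first-order condition 95/2 - (1/2)q_Y = 0 yields q_Y = 95.
Then q_C = (79 - (1/2)·95) = 63/2.
Price P = 112 - (1/2)·(253/2) = 195/4.
Yarrow's profit: (195/4 - 25)·95 = 2256.2500.

2256.25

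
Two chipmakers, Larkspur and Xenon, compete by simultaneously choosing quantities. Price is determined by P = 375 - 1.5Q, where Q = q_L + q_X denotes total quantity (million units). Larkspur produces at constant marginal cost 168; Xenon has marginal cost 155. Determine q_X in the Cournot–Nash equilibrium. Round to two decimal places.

51.78

Larkspur's profit: π_L = (375 - 1.5Q)q_L - (168q_L). Setting ∂π_L/∂q_L = 0: 207 - 3q_L - (3/2)(q_X) = 0.
Xenon's first-order condition: 220 - 3q_X - (3/2)(q_L) = 0.
Best responses: q_L = (207 - (3/2)q_X)/3, q_X = (220 - (3/2)q_L)/3.
Solving the pair: q_L = 388/9, q_X = 466/9.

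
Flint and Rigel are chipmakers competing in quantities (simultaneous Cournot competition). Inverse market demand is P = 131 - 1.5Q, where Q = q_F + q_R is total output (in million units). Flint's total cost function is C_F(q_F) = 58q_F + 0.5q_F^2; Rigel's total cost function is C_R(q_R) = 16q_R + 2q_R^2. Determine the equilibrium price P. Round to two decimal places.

90.86

Flint's profit: π_F = (131 - 1.5Q)q_F - (58q_F + (1/2)q_F²). Setting ∂π_F/∂q_F = 0: 73 - 4q_F - (3/2)(q_R) = 0.
Rigel's first-order condition: 115 - 7q_R - (3/2)(q_F) = 0.
Rearranging gives the reaction functions q_F = (73 - (3/2)q_R)/4 and q_R = (115 - (3/2)q_F)/7.
Substituting one into the other gives q_F = 1354/103 and q_R = 1402/103.
Total output Q = 26.7573, so price P = 131 - (3/2)·26.7573 = 90.8641.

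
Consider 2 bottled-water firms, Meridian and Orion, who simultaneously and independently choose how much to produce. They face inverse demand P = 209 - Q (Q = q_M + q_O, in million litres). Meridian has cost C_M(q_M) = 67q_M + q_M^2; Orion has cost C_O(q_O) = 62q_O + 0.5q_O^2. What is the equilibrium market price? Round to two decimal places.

143.09

Meridian's profit: π_M = (209 - Q)q_M - (67q_M + q_M²). Setting ∂π_M/∂q_M = 0: 142 - 4q_M - (q_O) = 0.
Orion's first-order condition: 147 - 3q_O - (q_M) = 0.
Best responses: q_M = (142 - q_O)/4, q_O = (147 - q_M)/3.
Solving the pair: q_M = 279/11, q_O = 446/11.
Total output Q = 725/11, so price P = 209 - 725/11 = 1574/11.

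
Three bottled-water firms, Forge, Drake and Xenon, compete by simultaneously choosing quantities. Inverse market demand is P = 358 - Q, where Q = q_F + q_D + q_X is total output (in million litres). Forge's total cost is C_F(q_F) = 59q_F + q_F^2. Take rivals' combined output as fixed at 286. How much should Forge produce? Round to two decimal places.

With rivals' combined output fixed at 286, Forge's profit is π_F = (358 - 286 - q_F)q_F - (59q_F + q_F²) = (72 - q_F)q_F - (59q_F + q_F²).
∂π_F/∂q_F = 13 - 4q_F = 0, so q_F = 13/4.

3.25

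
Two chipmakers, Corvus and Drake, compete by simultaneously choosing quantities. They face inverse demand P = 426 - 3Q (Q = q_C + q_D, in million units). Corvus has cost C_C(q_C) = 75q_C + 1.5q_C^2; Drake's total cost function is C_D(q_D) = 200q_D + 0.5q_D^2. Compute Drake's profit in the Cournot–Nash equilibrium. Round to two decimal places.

Corvus's profit: π_C = (426 - 3Q)q_C - (75q_C + (3/2)q_C²). Setting ∂π_C/∂q_C = 0: 351 - 9q_C - 3(q_D) = 0.
Drake's first-order condition: 226 - 7q_D - 3(q_C) = 0.
So q_C = (351 - 3q_D)/9 and q_D = (226 - 3q_C)/7.
Solving the pair: q_C = 593/18, q_D = 109/6.
Price P = 426 - 3·(460/9) = 818/3.
Drake's profit: (818/3)·(109/6) - 200·(109/6) - (1/2)(109/6)² = 1155.0972.

1155.10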